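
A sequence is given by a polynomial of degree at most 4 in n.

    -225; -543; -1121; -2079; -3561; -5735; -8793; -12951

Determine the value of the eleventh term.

-34545

D1: -318  -578  -958  -1482  -2174  -3058  -4158
D2: -260  -380  -524  -692  -884  -1100
D3: -120  -144  -168  -192  -216
D4: -24  -24  -24  -24
Fourth differences constant at -24.
-216 − 24 = -240;  -1100 − 240 = -1340;  -4158 − 1340 = -5498;  -12951 − 5498 = -18449
-240 − 24 = -264;  -1340 − 264 = -1604;  -5498 − 1604 = -7102;  -18449 − 7102 = -25551
-264 − 24 = -288;  -1604 − 288 = -1892;  -7102 − 1892 = -8994;  -25551 − 8994 = -34545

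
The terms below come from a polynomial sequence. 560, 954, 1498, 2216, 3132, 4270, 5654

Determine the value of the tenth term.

11522

D1: 394 , 544 , 718 , 916 , 1138 , 1384
D2: 150 , 174 , 198 , 222 , 246
D3: 24 , 24 , 24 , 24
The third differences are constant (24).
246 + 24 = 270;  1384 + 270 = 1654;  5654 + 1654 = 7308
270 + 24 = 294;  1654 + 294 = 1948;  7308 + 1948 = 9256
294 + 24 = 318;  1948 + 318 = 2266;  9256 + 2266 = 11522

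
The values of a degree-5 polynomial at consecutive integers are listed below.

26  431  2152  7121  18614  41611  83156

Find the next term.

152717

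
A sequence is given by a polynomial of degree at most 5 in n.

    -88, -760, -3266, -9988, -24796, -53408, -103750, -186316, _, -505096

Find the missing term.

Using the first 8 terms:
-672  -2506  -6722  -14808  -28612  -50342  -82566
-1834  -4216  -8086  -13804  -21730  -32224
-2382  -3870  -5718  -7926  -10494
-1488  -1848  -2208  -2568
-360  -360  -360
Constant fifth difference = -360.
Extend forward: -2568 − 360 = -2928;  -10494 − 2928 = -13422;  -32224 − 13422 = -45646;  -82566 − 45646 = -128212;  -186316 − 128212 = -314528

-314528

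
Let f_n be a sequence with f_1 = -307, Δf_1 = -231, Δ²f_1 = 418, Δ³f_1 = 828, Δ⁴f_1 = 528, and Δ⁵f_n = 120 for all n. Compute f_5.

5117

Build the table forward from the leading diagonal:
Δ⁵: 120  120  120  120  120
Δ⁴: 528  648  768  888  1008
Δ³: 828  1356  2004  2772  3660
Δ²: 418  1246  2602  4606  7378
Δ: -231  187  1433  4035  8641
f: -307  -538  -351  1082  5117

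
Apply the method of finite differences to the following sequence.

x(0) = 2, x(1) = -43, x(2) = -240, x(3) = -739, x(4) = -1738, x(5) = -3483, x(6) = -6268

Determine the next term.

D1: -45, -197, -499, -999, -1745, -2785
D2: -152, -302, -500, -746, -1040
D3: -150, -198, -246, -294
D4: -48, -48, -48
Fourth differences constant at -48.
-294 − 48 = -342;  -1040 − 342 = -1382;  -2785 − 1382 = -4167;  -6268 − 4167 = -10435

-10435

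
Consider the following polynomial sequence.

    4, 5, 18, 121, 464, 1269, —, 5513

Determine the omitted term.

Using the first 6 terms:
D1: 1  13  103  343  805
D2: 12  90  240  462
D3: 78  150  222
D4: 72  72
Constant fourth difference = 72.
Extend forward: 222 + 72 = 294;  462 + 294 = 756;  805 + 756 = 1561;  1269 + 1561 = 2830

2830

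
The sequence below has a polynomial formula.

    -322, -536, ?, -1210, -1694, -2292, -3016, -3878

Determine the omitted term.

-828

Using the last 5 terms:
Δ: -484  -598  -724  -862
Δ²: -114  -126  -138
Δ³: -12  -12
Constant third difference = -12.
Extend backward: -114 + 12 = -102;  -484 + 102 = -382;  -1210 + 382 = -828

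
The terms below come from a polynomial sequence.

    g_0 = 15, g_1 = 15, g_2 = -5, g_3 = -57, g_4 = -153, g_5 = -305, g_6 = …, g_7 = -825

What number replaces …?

-525

Using the first 6 terms:
D1: 0  -20  -52  -96  -152
D2: -20  -32  -44  -56
D3: -12  -12  -12
Constant third difference = -12.
Extend forward: -56 − 12 = -68;  -152 − 68 = -220;  -305 − 220 = -525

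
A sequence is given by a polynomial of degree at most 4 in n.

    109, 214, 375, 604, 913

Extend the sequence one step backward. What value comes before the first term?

48

First differences: 105  161  229  309
Second differences: 56  68  80
Third differences: 12  12
The third differences are constant at 12.
Work back: 56 − 12 = 44;  105 − 44 = 61;  109 − 61 = 48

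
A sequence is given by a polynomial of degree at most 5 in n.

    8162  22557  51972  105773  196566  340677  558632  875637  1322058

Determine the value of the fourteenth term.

6979893

Δ: 14395  29415  53801  90793  144111  217955  317005  446421
Δ²: 15020  24386  36992  53318  73844  99050  129416
Δ³: 9366  12606  16326  20526  25206  30366
Δ⁴: 3240  3720  4200  4680  5160
Δ⁵: 480  480  480  480
The fifth differences are constant (480).
5160 + 480 = 5640;  30366 + 5640 = 36006;  129416 + 36006 = 165422;  446421 + 165422 = 611843;  1322058 + 611843 = 1933901
5640 + 480 = 6120;  36006 + 6120 = 42126;  165422 + 42126 = 207548;  611843 + 207548 = 819391;  1933901 + 819391 = 2753292
6120 + 480 = 6600;  42126 + 6600 = 48726;  207548 + 48726 = 256274;  819391 + 256274 = 1075665;  2753292 + 1075665 = 3828957
6600 + 480 = 7080;  48726 + 7080 = 55806;  256274 + 55806 = 312080;  1075665 + 312080 = 1387745;  3828957 + 1387745 = 5216702
7080 + 480 = 7560;  55806 + 7560 = 63366;  312080 + 63366 = 375446;  1387745 + 375446 = 1763191;  5216702 + 1763191 = 6979893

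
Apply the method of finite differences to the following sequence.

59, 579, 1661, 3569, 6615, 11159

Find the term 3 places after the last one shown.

Δ: 520 , 1082 , 1908 , 3046 , 4544
Δ²: 562 , 826 , 1138 , 1498
Δ³: 264 , 312 , 360
Δ⁴: 48 , 48
The fourth differences are constant (48).
360 + 48 = 408;  1498 + 408 = 1906;  4544 + 1906 = 6450;  11159 + 6450 = 17609
408 + 48 = 456;  1906 + 456 = 2362;  6450 + 2362 = 8812;  17609 + 8812 = 26421
456 + 48 = 504;  2362 + 504 = 2866;  8812 + 2866 = 11678;  26421 + 11678 = 38099

38099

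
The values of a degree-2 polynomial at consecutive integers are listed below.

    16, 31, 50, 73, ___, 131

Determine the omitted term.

Using the first 4 terms:
Δ: 15  19  23
Δ²: 4  4
Constant second difference = 4.
Extend forward: 23 + 4 = 27;  73 + 27 = 100

100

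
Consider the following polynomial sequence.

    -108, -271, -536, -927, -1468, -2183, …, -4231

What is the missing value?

-3096

Using the first 6 terms:
D1: -163  -265  -391  -541  -715
D2: -102  -126  -150  -174
D3: -24  -24  -24
Constant third difference = -24.
Extend forward: -174 − 24 = -198;  -715 − 198 = -913;  -2183 − 913 = -3096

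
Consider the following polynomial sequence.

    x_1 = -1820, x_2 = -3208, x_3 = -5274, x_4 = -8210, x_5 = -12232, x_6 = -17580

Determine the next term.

D1: -1388, -2066, -2936, -4022, -5348
D2: -678, -870, -1086, -1326
D3: -192, -216, -240
D4: -24, -24
Fourth differences constant at -24.
-240 − 24 = -264;  -1326 − 264 = -1590;  -5348 − 1590 = -6938;  -17580 − 6938 = -24518

-24518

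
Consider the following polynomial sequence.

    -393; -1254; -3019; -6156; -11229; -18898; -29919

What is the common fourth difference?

-96

First differences: -861, -1765, -3137, -5073, -7669, -11021
Second differences: -904, -1372, -1936, -2596, -3352
Third differences: -468, -564, -660, -756
Fourth differences: -96, -96, -96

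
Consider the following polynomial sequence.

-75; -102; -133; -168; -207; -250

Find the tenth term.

-27 , -31 , -35 , -39 , -43
-4 , -4 , -4 , -4
Second differences constant at -4.
-43 − 4 = -47;  -250 − 47 = -297
-47 − 4 = -51;  -297 − 51 = -348
-51 − 4 = -55;  -348 − 55 = -403
-55 − 4 = -59;  -403 − 59 = -462

-462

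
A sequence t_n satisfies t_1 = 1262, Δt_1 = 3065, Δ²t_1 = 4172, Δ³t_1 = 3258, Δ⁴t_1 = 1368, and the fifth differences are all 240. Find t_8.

277279

Build the table forward from the leading diagonal:
Fifth differences: 240, 240, 240, 240, 240, 240, 240, 240
Fourth differences: 1368, 1608, 1848, 2088, 2328, 2568, 2808, 3048
Third differences: 3258, 4626, 6234, 8082, 10170, 12498, 15066, 17874
Second differences: 4172, 7430, 12056, 18290, 26372, 36542, 49040, 64106
First differences: 3065, 7237, 14667, 26723, 45013, 71385, 107927, 156967
t: 1262, 4327, 11564, 26231, 52954, 97967, 169352, 277279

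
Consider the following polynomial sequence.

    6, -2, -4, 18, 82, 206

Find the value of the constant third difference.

First differences: -8, -2, 22, 64, 124
Second differences: 6, 24, 42, 60
Third differences: 18, 18, 18

18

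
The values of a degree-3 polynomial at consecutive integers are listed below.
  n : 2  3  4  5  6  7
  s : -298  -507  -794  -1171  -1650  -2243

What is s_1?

-209, -287, -377, -479, -593
-78, -90, -102, -114
-12, -12, -12
The third differences are constant at -12.
Work back: -78 + 12 = -66;  -209 + 66 = -143;  -298 + 143 = -155

-155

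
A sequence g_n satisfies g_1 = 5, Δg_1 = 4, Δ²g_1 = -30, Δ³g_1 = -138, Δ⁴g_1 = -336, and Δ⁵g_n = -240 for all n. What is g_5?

-1047

Build the table forward from the leading diagonal:
D5: -240, -240, -240, -240, -240
D4: -336, -576, -816, -1056, -1296
D3: -138, -474, -1050, -1866, -2922
D2: -30, -168, -642, -1692, -3558
D1: 4, -26, -194, -836, -2528
g: 5, 9, -17, -211, -1047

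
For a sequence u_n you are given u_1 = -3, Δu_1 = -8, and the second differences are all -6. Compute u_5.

-71

Build the table forward from the leading diagonal:
D2: -6, -6, -6, -6, -6
D1: -8, -14, -20, -26, -32
u: -3, -11, -25, -45, -71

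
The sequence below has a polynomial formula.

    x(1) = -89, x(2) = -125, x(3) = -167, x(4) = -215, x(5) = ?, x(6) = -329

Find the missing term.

-269

Using the first 4 terms:
-36  -42  -48
-6  -6
Constant second difference = -6.
Extend forward: -48 − 6 = -54;  -215 − 54 = -269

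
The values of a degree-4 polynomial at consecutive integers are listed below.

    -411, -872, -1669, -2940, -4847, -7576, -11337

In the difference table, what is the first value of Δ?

D1: -461, -797, -1271, -1907, -2729, -3761
D2: -336, -474, -636, -822, -1032
D3: -138, -162, -186, -210
D4: -24, -24, -24

-461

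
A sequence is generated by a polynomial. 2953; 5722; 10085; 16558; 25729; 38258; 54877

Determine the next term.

First differences: 2769, 4363, 6473, 9171, 12529, 16619
Second differences: 1594, 2110, 2698, 3358, 4090
Third differences: 516, 588, 660, 732
Fourth differences: 72, 72, 72
Fourth differences constant at 72.
732 + 72 = 804;  4090 + 804 = 4894;  16619 + 4894 = 21513;  54877 + 21513 = 76390

76390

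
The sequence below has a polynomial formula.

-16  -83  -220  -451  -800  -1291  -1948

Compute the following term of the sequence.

Δ: -67  -137  -231  -349  -491  -657
Δ²: -70  -94  -118  -142  -166
Δ³: -24  -24  -24  -24
Third differences constant at -24.
-166 − 24 = -190;  -657 − 190 = -847;  -1948 − 847 = -2795

-2795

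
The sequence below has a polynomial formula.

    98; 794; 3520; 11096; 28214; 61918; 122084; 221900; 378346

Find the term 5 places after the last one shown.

D1: 696, 2726, 7576, 17118, 33704, 60166, 99816, 156446
D2: 2030, 4850, 9542, 16586, 26462, 39650, 56630
D3: 2820, 4692, 7044, 9876, 13188, 16980
D4: 1872, 2352, 2832, 3312, 3792
D5: 480, 480, 480, 480
Constant fifth difference = 480, so extend:
3792 + 480 = 4272;  16980 + 4272 = 21252;  56630 + 21252 = 77882;  156446 + 77882 = 234328;  378346 + 234328 = 612674
4272 + 480 = 4752;  21252 + 4752 = 26004;  77882 + 26004 = 103886;  234328 + 103886 = 338214;  612674 + 338214 = 950888
4752 + 480 = 5232;  26004 + 5232 = 31236;  103886 + 31236 = 135122;  338214 + 135122 = 473336;  950888 + 473336 = 1424224
5232 + 480 = 5712;  31236 + 5712 = 36948;  135122 + 36948 = 172070;  473336 + 172070 = 645406;  1424224 + 645406 = 2069630
5712 + 480 = 6192;  36948 + 6192 = 43140;  172070 + 43140 = 215210;  645406 + 215210 = 860616;  2069630 + 860616 = 2930246

2930246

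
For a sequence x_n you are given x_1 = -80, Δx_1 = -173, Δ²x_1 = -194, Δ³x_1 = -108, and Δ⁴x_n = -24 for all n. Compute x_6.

Build the table forward from the leading diagonal:
Fourth differences: -24, -24, -24, -24, -24, -24
Third differences: -108, -132, -156, -180, -204, -228
Second differences: -194, -302, -434, -590, -770, -974
First differences: -173, -367, -669, -1103, -1693, -2463
x: -80, -253, -620, -1289, -2392, -4085

-4085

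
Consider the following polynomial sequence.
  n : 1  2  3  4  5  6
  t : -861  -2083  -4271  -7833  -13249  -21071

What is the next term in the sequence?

-31923

D1: -1222  -2188  -3562  -5416  -7822
D2: -966  -1374  -1854  -2406
D3: -408  -480  -552
D4: -72  -72
Constant fourth difference = -72, so extend:
-552 − 72 = -624;  -2406 − 624 = -3030;  -7822 − 3030 = -10852;  -21071 − 10852 = -31923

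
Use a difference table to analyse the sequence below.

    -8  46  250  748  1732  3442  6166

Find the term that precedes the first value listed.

-8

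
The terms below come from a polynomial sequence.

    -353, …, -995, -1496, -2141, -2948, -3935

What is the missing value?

-620

Using the last 5 terms:
First differences: -501  -645  -807  -987
Second differences: -144  -162  -180
Third differences: -18  -18
Constant third difference = -18.
Extend backward: -144 + 18 = -126;  -501 + 126 = -375;  -995 + 375 = -620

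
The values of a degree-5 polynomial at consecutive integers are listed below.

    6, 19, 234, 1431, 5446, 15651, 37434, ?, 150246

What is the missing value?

78679

Using the first 7 terms:
D1: 13  215  1197  4015  10205  21783
D2: 202  982  2818  6190  11578
D3: 780  1836  3372  5388
D4: 1056  1536  2016
D5: 480  480
Constant fifth difference = 480.
Extend forward: 2016 + 480 = 2496;  5388 + 2496 = 7884;  11578 + 7884 = 19462;  21783 + 19462 = 41245;  37434 + 41245 = 78679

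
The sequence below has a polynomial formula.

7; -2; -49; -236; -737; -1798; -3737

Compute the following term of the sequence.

Δ: -9 , -47 , -187 , -501 , -1061 , -1939
Δ²: -38 , -140 , -314 , -560 , -878
Δ³: -102 , -174 , -246 , -318
Δ⁴: -72 , -72 , -72
Fourth differences constant at -72.
-318 − 72 = -390;  -878 − 390 = -1268;  -1939 − 1268 = -3207;  -3737 − 3207 = -6944

-6944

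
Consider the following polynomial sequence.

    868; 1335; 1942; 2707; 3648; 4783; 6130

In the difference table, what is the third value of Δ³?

Δ: 467, 607, 765, 941, 1135, 1347
Δ²: 140, 158, 176, 194, 212
Δ³: 18, 18, 18, 18

18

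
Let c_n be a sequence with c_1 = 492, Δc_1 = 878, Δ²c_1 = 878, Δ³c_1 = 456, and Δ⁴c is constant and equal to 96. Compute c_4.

6216

Build the table forward from the leading diagonal:
Δ⁴: 96  96  96  96
Δ³: 456  552  648  744
Δ²: 878  1334  1886  2534
Δ: 878  1756  3090  4976
c: 492  1370  3126  6216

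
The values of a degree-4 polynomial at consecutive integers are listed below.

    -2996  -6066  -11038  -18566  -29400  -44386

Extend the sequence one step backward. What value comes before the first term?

-3070  -4972  -7528  -10834  -14986
-1902  -2556  -3306  -4152
-654  -750  -846
-96  -96
The fourth differences are constant at -96.
Work back: -654 + 96 = -558;  -1902 + 558 = -1344;  -3070 + 1344 = -1726;  -2996 + 1726 = -1270

-1270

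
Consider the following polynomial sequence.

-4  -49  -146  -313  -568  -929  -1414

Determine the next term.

First differences: -45  -97  -167  -255  -361  -485
Second differences: -52  -70  -88  -106  -124
Third differences: -18  -18  -18  -18
Third differences constant at -18.
-124 − 18 = -142;  -485 − 142 = -627;  -1414 − 627 = -2041

-2041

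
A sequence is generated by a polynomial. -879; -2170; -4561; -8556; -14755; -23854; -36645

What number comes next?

First differences: -1291, -2391, -3995, -6199, -9099, -12791
Second differences: -1100, -1604, -2204, -2900, -3692
Third differences: -504, -600, -696, -792
Fourth differences: -96, -96, -96
The fourth differences are constant (-96).
-792 − 96 = -888;  -3692 − 888 = -4580;  -12791 − 4580 = -17371;  -36645 − 17371 = -54016

-54016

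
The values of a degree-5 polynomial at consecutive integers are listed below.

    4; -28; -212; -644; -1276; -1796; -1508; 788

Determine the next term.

First differences: -32, -184, -432, -632, -520, 288, 2296
Second differences: -152, -248, -200, 112, 808, 2008
Third differences: -96, 48, 312, 696, 1200
Fourth differences: 144, 264, 384, 504
Fifth differences: 120, 120, 120
Constant fifth difference = 120, so extend:
504 + 120 = 624;  1200 + 624 = 1824;  2008 + 1824 = 3832;  2296 + 3832 = 6128;  788 + 6128 = 6916

6916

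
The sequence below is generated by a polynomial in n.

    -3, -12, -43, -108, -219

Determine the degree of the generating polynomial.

Δ: -9, -31, -65, -111
Δ²: -22, -34, -46
Δ³: -12, -12
The third differences are constant, so the polynomial has degree 3.

3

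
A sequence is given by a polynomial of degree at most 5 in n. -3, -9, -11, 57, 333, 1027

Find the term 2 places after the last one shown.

4869

-6, -2, 68, 276, 694
4, 70, 208, 418
66, 138, 210
72, 72
Fourth differences constant at 72.
210 + 72 = 282;  418 + 282 = 700;  694 + 700 = 1394;  1027 + 1394 = 2421
282 + 72 = 354;  700 + 354 = 1054;  1394 + 1054 = 2448;  2421 + 2448 = 4869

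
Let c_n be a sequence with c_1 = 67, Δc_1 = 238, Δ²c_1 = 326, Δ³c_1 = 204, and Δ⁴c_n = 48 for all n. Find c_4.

1963

Build the table forward from the leading diagonal:
D4: 48, 48, 48, 48
D3: 204, 252, 300, 348
D2: 326, 530, 782, 1082
D1: 238, 564, 1094, 1876
c: 67, 305, 869, 1963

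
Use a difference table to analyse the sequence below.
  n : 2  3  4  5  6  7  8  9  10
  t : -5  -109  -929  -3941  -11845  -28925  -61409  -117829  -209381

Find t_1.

-5

D1: -104, -820, -3012, -7904, -17080, -32484, -56420, -91552
D2: -716, -2192, -4892, -9176, -15404, -23936, -35132
D3: -1476, -2700, -4284, -6228, -8532, -11196
D4: -1224, -1584, -1944, -2304, -2664
D5: -360, -360, -360, -360
The fifth differences are constant at -360.
Work back: -1224 + 360 = -864;  -1476 + 864 = -612;  -716 + 612 = -104;  -104 + 104 = 0;  -5 + 0 = -5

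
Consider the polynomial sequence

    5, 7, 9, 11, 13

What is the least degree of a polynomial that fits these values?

1

Δ: 2, 2, 2, 2
The first differences are constant, so the polynomial has degree 1.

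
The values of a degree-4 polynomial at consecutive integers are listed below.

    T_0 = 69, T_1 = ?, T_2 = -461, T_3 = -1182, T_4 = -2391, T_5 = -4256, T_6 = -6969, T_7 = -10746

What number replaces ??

Using the last 6 terms:
Δ: -721  -1209  -1865  -2713  -3777
Δ²: -488  -656  -848  -1064
Δ³: -168  -192  -216
Δ⁴: -24  -24
Constant fourth difference = -24.
Extend backward: -168 + 24 = -144;  -488 + 144 = -344;  -721 + 344 = -377;  -461 + 377 = -84

-84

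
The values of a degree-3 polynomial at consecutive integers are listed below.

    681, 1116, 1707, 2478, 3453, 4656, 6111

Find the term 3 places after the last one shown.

12228

Δ: 435  591  771  975  1203  1455
Δ²: 156  180  204  228  252
Δ³: 24  24  24  24
Constant third difference = 24, so extend:
252 + 24 = 276;  1455 + 276 = 1731;  6111 + 1731 = 7842
276 + 24 = 300;  1731 + 300 = 2031;  7842 + 2031 = 9873
300 + 24 = 324;  2031 + 324 = 2355;  9873 + 2355 = 12228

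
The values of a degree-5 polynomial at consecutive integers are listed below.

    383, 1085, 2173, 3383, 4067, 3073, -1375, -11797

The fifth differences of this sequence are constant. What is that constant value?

Δ: 702, 1088, 1210, 684, -994, -4448, -10422
Δ²: 386, 122, -526, -1678, -3454, -5974
Δ³: -264, -648, -1152, -1776, -2520
Δ⁴: -384, -504, -624, -744
Δ⁵: -120, -120, -120

-120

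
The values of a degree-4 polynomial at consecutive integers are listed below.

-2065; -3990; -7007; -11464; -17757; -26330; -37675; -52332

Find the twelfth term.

-156560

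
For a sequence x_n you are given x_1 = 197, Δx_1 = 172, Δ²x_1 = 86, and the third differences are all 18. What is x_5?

Build the table forward from the leading diagonal:
Third differences: 18  18  18  18  18
Second differences: 86  104  122  140  158
First differences: 172  258  362  484  624
x: 197  369  627  989  1473

1473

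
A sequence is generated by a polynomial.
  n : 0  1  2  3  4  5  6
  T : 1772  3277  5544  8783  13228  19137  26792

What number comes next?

1505 , 2267 , 3239 , 4445 , 5909 , 7655
762 , 972 , 1206 , 1464 , 1746
210 , 234 , 258 , 282
24 , 24 , 24
The fourth differences are constant (24).
282 + 24 = 306;  1746 + 306 = 2052;  7655 + 2052 = 9707;  26792 + 9707 = 36499

36499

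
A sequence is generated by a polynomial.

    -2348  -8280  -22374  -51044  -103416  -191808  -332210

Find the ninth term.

-854244

First differences: -5932 , -14094 , -28670 , -52372 , -88392 , -140402
Second differences: -8162 , -14576 , -23702 , -36020 , -52010
Third differences: -6414 , -9126 , -12318 , -15990
Fourth differences: -2712 , -3192 , -3672
Fifth differences: -480 , -480
The fifth differences are constant (-480).
-3672 − 480 = -4152;  -15990 − 4152 = -20142;  -52010 − 20142 = -72152;  -140402 − 72152 = -212554;  -332210 − 212554 = -544764
-4152 − 480 = -4632;  -20142 − 4632 = -24774;  -72152 − 24774 = -96926;  -212554 − 96926 = -309480;  -544764 − 309480 = -854244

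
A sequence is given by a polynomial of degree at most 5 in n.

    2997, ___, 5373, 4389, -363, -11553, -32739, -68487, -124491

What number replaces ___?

4491

Using the last 7 terms:
-984, -4752, -11190, -21186, -35748, -56004
-3768, -6438, -9996, -14562, -20256
-2670, -3558, -4566, -5694
-888, -1008, -1128
-120, -120
Constant fifth difference = -120.
Extend backward: -888 + 120 = -768;  -2670 + 768 = -1902;  -3768 + 1902 = -1866;  -984 + 1866 = 882;  5373 − 882 = 4491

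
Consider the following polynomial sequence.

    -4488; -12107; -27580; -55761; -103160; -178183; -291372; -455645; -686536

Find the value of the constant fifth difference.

-240

First differences: -7619, -15473, -28181, -47399, -75023, -113189, -164273, -230891
Second differences: -7854, -12708, -19218, -27624, -38166, -51084, -66618
Third differences: -4854, -6510, -8406, -10542, -12918, -15534
Fourth differences: -1656, -1896, -2136, -2376, -2616
Fifth differences: -240, -240, -240, -240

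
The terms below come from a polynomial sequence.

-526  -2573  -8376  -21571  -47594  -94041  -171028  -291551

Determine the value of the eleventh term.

First differences: -2047, -5803, -13195, -26023, -46447, -76987, -120523
Second differences: -3756, -7392, -12828, -20424, -30540, -43536
Third differences: -3636, -5436, -7596, -10116, -12996
Fourth differences: -1800, -2160, -2520, -2880
Fifth differences: -360, -360, -360
Fifth differences constant at -360.
-2880 − 360 = -3240;  -12996 − 3240 = -16236;  -43536 − 16236 = -59772;  -120523 − 59772 = -180295;  -291551 − 180295 = -471846
-3240 − 360 = -3600;  -16236 − 3600 = -19836;  -59772 − 19836 = -79608;  -180295 − 79608 = -259903;  -471846 − 259903 = -731749
-3600 − 360 = -3960;  -19836 − 3960 = -23796;  -79608 − 23796 = -103404;  -259903 − 103404 = -363307;  -731749 − 363307 = -1095056

-1095056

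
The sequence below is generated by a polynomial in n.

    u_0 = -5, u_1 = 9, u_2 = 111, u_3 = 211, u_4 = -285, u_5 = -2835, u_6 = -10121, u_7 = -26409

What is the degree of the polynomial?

5

14, 102, 100, -496, -2550, -7286, -16288
88, -2, -596, -2054, -4736, -9002
-90, -594, -1458, -2682, -4266
-504, -864, -1224, -1584
-360, -360, -360
The fifth differences are constant, so the polynomial has degree 5.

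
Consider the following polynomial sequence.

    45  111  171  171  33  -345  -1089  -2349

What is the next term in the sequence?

D1: 66 , 60 , 0 , -138 , -378 , -744 , -1260
D2: -6 , -60 , -138 , -240 , -366 , -516
D3: -54 , -78 , -102 , -126 , -150
D4: -24 , -24 , -24 , -24
The fourth differences are constant (-24).
-150 − 24 = -174;  -516 − 174 = -690;  -1260 − 690 = -1950;  -2349 − 1950 = -4299

-4299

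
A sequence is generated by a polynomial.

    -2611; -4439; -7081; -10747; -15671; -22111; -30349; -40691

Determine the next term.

-53467

First differences: -1828, -2642, -3666, -4924, -6440, -8238, -10342
Second differences: -814, -1024, -1258, -1516, -1798, -2104
Third differences: -210, -234, -258, -282, -306
Fourth differences: -24, -24, -24, -24
The fourth differences are constant (-24).
-306 − 24 = -330;  -2104 − 330 = -2434;  -10342 − 2434 = -12776;  -40691 − 12776 = -53467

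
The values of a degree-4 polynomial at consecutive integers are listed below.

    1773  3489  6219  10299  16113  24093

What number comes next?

34719

1716  2730  4080  5814  7980
1014  1350  1734  2166
336  384  432
48  48
The fourth differences are constant (48).
432 + 48 = 480;  2166 + 480 = 2646;  7980 + 2646 = 10626;  24093 + 10626 = 34719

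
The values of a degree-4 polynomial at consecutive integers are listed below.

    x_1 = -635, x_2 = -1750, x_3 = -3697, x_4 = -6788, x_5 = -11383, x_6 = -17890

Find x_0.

-88

D1: -1115, -1947, -3091, -4595, -6507
D2: -832, -1144, -1504, -1912
D3: -312, -360, -408
D4: -48, -48
The fourth differences are constant at -48.
Work back: -312 + 48 = -264;  -832 + 264 = -568;  -1115 + 568 = -547;  -635 + 547 = -88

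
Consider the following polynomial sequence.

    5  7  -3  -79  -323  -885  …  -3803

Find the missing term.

-1963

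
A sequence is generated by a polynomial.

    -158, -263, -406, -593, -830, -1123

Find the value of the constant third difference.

-6

Δ: -105, -143, -187, -237, -293
Δ²: -38, -44, -50, -56
Δ³: -6, -6, -6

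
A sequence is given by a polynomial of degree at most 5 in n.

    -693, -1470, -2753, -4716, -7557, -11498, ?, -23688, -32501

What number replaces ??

-16785

Using the first 6 terms:
-777, -1283, -1963, -2841, -3941
-506, -680, -878, -1100
-174, -198, -222
-24, -24
Constant fourth difference = -24.
Extend forward: -222 − 24 = -246;  -1100 − 246 = -1346;  -3941 − 1346 = -5287;  -11498 − 5287 = -16785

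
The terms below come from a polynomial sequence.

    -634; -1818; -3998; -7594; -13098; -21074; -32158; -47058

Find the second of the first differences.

-2180

First differences: -1184, -2180, -3596, -5504, -7976, -11084, -14900
Second differences: -996, -1416, -1908, -2472, -3108, -3816
Third differences: -420, -492, -564, -636, -708
Fourth differences: -72, -72, -72, -72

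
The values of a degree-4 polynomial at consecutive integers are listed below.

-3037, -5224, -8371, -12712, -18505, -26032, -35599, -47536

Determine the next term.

First differences: -2187  -3147  -4341  -5793  -7527  -9567  -11937
Second differences: -960  -1194  -1452  -1734  -2040  -2370
Third differences: -234  -258  -282  -306  -330
Fourth differences: -24  -24  -24  -24
Fourth differences constant at -24.
-330 − 24 = -354;  -2370 − 354 = -2724;  -11937 − 2724 = -14661;  -47536 − 14661 = -62197

-62197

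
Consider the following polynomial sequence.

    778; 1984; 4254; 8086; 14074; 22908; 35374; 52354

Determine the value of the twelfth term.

186414

D1: 1206  2270  3832  5988  8834  12466  16980
D2: 1064  1562  2156  2846  3632  4514
D3: 498  594  690  786  882
D4: 96  96  96  96
Fourth differences constant at 96.
882 + 96 = 978;  4514 + 978 = 5492;  16980 + 5492 = 22472;  52354 + 22472 = 74826
978 + 96 = 1074;  5492 + 1074 = 6566;  22472 + 6566 = 29038;  74826 + 29038 = 103864
1074 + 96 = 1170;  6566 + 1170 = 7736;  29038 + 7736 = 36774;  103864 + 36774 = 140638
1170 + 96 = 1266;  7736 + 1266 = 9002;  36774 + 9002 = 45776;  140638 + 45776 = 186414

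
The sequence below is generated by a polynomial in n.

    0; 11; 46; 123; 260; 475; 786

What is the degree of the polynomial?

D1: 11, 35, 77, 137, 215, 311
D2: 24, 42, 60, 78, 96
D3: 18, 18, 18, 18
The third differences are constant, so the polynomial has degree 3.

3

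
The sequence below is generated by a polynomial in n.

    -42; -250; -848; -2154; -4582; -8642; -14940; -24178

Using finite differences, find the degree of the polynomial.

4

Δ: -208, -598, -1306, -2428, -4060, -6298, -9238
Δ²: -390, -708, -1122, -1632, -2238, -2940
Δ³: -318, -414, -510, -606, -702
Δ⁴: -96, -96, -96, -96
The fourth differences are constant, so the polynomial has degree 4.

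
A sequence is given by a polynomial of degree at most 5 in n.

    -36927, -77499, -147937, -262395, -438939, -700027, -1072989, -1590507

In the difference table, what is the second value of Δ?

-70438

D1: -40572, -70438, -114458, -176544, -261088, -372962, -517518
D2: -29866, -44020, -62086, -84544, -111874, -144556
D3: -14154, -18066, -22458, -27330, -32682
D4: -3912, -4392, -4872, -5352
D5: -480, -480, -480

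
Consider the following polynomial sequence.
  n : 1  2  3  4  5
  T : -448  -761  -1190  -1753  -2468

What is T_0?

First differences: -313  -429  -563  -715
Second differences: -116  -134  -152
Third differences: -18  -18
The third differences are constant at -18.
Work back: -116 + 18 = -98;  -313 + 98 = -215;  -448 + 215 = -233

-233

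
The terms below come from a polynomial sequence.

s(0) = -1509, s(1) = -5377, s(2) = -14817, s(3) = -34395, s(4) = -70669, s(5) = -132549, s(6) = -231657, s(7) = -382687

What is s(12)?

-2691357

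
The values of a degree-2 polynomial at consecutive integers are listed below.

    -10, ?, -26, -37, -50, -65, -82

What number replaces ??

-17

Using the last 5 terms:
D1: -11, -13, -15, -17
D2: -2, -2, -2
Constant second difference = -2.
Extend backward: -11 + 2 = -9;  -26 + 9 = -17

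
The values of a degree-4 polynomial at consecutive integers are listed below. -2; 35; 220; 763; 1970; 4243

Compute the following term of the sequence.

D1: 37, 185, 543, 1207, 2273
D2: 148, 358, 664, 1066
D3: 210, 306, 402
D4: 96, 96
Fourth differences constant at 96.
402 + 96 = 498;  1066 + 498 = 1564;  2273 + 1564 = 3837;  4243 + 3837 = 8080

8080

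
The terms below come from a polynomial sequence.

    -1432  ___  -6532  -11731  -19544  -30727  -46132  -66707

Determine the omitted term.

Using the last 6 terms:
-5199, -7813, -11183, -15405, -20575
-2614, -3370, -4222, -5170
-756, -852, -948
-96, -96
Constant fourth difference = -96.
Extend backward: -756 + 96 = -660;  -2614 + 660 = -1954;  -5199 + 1954 = -3245;  -6532 + 3245 = -3287

-3287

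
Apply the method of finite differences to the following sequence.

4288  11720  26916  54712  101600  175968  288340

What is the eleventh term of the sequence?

1416548

First differences: 7432, 15196, 27796, 46888, 74368, 112372
Second differences: 7764, 12600, 19092, 27480, 38004
Third differences: 4836, 6492, 8388, 10524
Fourth differences: 1656, 1896, 2136
Fifth differences: 240, 240
The fifth differences are constant (240).
2136 + 240 = 2376;  10524 + 2376 = 12900;  38004 + 12900 = 50904;  112372 + 50904 = 163276;  288340 + 163276 = 451616
2376 + 240 = 2616;  12900 + 2616 = 15516;  50904 + 15516 = 66420;  163276 + 66420 = 229696;  451616 + 229696 = 681312
2616 + 240 = 2856;  15516 + 2856 = 18372;  66420 + 18372 = 84792;  229696 + 84792 = 314488;  681312 + 314488 = 995800
2856 + 240 = 3096;  18372 + 3096 = 21468;  84792 + 21468 = 106260;  314488 + 106260 = 420748;  995800 + 420748 = 1416548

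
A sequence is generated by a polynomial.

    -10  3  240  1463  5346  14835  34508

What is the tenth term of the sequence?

232451

13, 237, 1223, 3883, 9489, 19673
224, 986, 2660, 5606, 10184
762, 1674, 2946, 4578
912, 1272, 1632
360, 360
The fifth differences are constant (360).
1632 + 360 = 1992;  4578 + 1992 = 6570;  10184 + 6570 = 16754;  19673 + 16754 = 36427;  34508 + 36427 = 70935
1992 + 360 = 2352;  6570 + 2352 = 8922;  16754 + 8922 = 25676;  36427 + 25676 = 62103;  70935 + 62103 = 133038
2352 + 360 = 2712;  8922 + 2712 = 11634;  25676 + 11634 = 37310;  62103 + 37310 = 99413;  133038 + 99413 = 232451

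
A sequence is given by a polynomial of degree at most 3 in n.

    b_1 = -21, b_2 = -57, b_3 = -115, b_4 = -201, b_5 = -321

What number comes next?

First differences: -36, -58, -86, -120
Second differences: -22, -28, -34
Third differences: -6, -6
Third differences constant at -6.
-34 − 6 = -40;  -120 − 40 = -160;  -321 − 160 = -481

-481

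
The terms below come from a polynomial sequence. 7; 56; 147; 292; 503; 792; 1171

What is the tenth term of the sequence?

2968

First differences: 49, 91, 145, 211, 289, 379
Second differences: 42, 54, 66, 78, 90
Third differences: 12, 12, 12, 12
Third differences constant at 12.
90 + 12 = 102;  379 + 102 = 481;  1171 + 481 = 1652
102 + 12 = 114;  481 + 114 = 595;  1652 + 595 = 2247
114 + 12 = 126;  595 + 126 = 721;  2247 + 721 = 2968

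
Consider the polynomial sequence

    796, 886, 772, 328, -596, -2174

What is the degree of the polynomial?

4

First differences: 90, -114, -444, -924, -1578
Second differences: -204, -330, -480, -654
Third differences: -126, -150, -174
Fourth differences: -24, -24
The fourth differences are constant, so the polynomial has degree 4.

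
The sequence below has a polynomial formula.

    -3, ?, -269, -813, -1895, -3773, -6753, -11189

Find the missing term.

-53

Using the last 6 terms:
-544  -1082  -1878  -2980  -4436
-538  -796  -1102  -1456
-258  -306  -354
-48  -48
Constant fourth difference = -48.
Extend backward: -258 + 48 = -210;  -538 + 210 = -328;  -544 + 328 = -216;  -269 + 216 = -53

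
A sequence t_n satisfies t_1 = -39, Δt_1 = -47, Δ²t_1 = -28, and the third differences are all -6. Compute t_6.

Build the table forward from the leading diagonal:
D3: -6, -6, -6, -6, -6, -6
D2: -28, -34, -40, -46, -52, -58
D1: -47, -75, -109, -149, -195, -247
t: -39, -86, -161, -270, -419, -614

-614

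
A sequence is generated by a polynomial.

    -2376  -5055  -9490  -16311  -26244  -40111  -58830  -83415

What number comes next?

-114976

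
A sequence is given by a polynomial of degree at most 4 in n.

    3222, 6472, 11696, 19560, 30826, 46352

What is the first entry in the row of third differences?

666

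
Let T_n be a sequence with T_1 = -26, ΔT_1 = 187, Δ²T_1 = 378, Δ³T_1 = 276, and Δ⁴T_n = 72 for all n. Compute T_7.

13366

Build the table forward from the leading diagonal:
D4: 72  72  72  72  72  72  72
D3: 276  348  420  492  564  636  708
D2: 378  654  1002  1422  1914  2478  3114
D1: 187  565  1219  2221  3643  5557  8035
T: -26  161  726  1945  4166  7809  13366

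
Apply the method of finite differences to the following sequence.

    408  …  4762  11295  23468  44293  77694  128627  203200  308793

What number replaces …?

Using the last 8 terms:
Δ: 6533  12173  20825  33401  50933  74573  105593
Δ²: 5640  8652  12576  17532  23640  31020
Δ³: 3012  3924  4956  6108  7380
Δ⁴: 912  1032  1152  1272
Δ⁵: 120  120  120
Constant fifth difference = 120.
Extend backward: 912 − 120 = 792;  3012 − 792 = 2220;  5640 − 2220 = 3420;  6533 − 3420 = 3113;  4762 − 3113 = 1649

1649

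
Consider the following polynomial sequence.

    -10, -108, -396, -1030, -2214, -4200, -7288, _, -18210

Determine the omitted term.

-11826

Using the first 7 terms:
D1: -98  -288  -634  -1184  -1986  -3088
D2: -190  -346  -550  -802  -1102
D3: -156  -204  -252  -300
D4: -48  -48  -48
Constant fourth difference = -48.
Extend forward: -300 − 48 = -348;  -1102 − 348 = -1450;  -3088 − 1450 = -4538;  -7288 − 4538 = -11826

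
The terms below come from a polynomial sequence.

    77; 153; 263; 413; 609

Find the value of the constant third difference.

6

First differences: 76, 110, 150, 196
Second differences: 34, 40, 46
Third differences: 6, 6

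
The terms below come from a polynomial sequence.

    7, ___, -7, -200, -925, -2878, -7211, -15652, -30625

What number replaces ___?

Using the last 7 terms:
First differences: -193, -725, -1953, -4333, -8441, -14973
Second differences: -532, -1228, -2380, -4108, -6532
Third differences: -696, -1152, -1728, -2424
Fourth differences: -456, -576, -696
Fifth differences: -120, -120
Constant fifth difference = -120.
Extend backward: -456 + 120 = -336;  -696 + 336 = -360;  -532 + 360 = -172;  -193 + 172 = -21;  -7 + 21 = 14

14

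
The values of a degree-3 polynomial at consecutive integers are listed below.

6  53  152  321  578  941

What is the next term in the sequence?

1428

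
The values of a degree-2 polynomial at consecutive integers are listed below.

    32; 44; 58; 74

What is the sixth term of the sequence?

12, 14, 16
2, 2
The second differences are constant (2).
16 + 2 = 18;  74 + 18 = 92
18 + 2 = 20;  92 + 20 = 112

112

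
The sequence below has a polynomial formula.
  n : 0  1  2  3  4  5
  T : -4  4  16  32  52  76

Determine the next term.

104

First differences: 8  12  16  20  24
Second differences: 4  4  4  4
The second differences are constant (4).
24 + 4 = 28;  76 + 28 = 104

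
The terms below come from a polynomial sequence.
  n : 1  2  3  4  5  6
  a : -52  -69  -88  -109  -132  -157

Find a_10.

D1: -17  -19  -21  -23  -25
D2: -2  -2  -2  -2
The second differences are constant (-2).
-25 − 2 = -27;  -157 − 27 = -184
-27 − 2 = -29;  -184 − 29 = -213
-29 − 2 = -31;  -213 − 31 = -244
-31 − 2 = -33;  -244 − 33 = -277

-277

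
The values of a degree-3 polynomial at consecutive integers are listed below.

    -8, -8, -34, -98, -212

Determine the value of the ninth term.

-1408

Δ: 0, -26, -64, -114
Δ²: -26, -38, -50
Δ³: -12, -12
The third differences are constant (-12).
-50 − 12 = -62;  -114 − 62 = -176;  -212 − 176 = -388
-62 − 12 = -74;  -176 − 74 = -250;  -388 − 250 = -638
-74 − 12 = -86;  -250 − 86 = -336;  -638 − 336 = -974
-86 − 12 = -98;  -336 − 98 = -434;  -974 − 434 = -1408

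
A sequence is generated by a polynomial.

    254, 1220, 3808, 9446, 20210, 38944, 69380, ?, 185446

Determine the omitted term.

116258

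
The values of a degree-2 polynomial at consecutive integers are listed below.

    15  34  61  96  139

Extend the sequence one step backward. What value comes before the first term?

4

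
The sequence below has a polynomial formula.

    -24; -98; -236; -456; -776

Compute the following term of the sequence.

-1214

-74, -138, -220, -320
-64, -82, -100
-18, -18
Constant third difference = -18, so extend:
-100 − 18 = -118;  -320 − 118 = -438;  -776 − 438 = -1214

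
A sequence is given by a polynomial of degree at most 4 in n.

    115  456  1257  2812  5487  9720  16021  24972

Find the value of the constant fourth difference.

72

D1: 341, 801, 1555, 2675, 4233, 6301, 8951
D2: 460, 754, 1120, 1558, 2068, 2650
D3: 294, 366, 438, 510, 582
D4: 72, 72, 72, 72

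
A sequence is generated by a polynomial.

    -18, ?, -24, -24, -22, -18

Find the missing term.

Using the last 4 terms:
D1: 0, 2, 4
D2: 2, 2
Constant second difference = 2.
Extend backward: 0 − 2 = -2;  -24 + 2 = -22

-22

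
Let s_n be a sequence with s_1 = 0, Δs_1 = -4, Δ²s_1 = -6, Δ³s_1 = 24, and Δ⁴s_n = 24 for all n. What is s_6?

Build the table forward from the leading diagonal:
D4: 24, 24, 24, 24, 24, 24
D3: 24, 48, 72, 96, 120, 144
D2: -6, 18, 66, 138, 234, 354
D1: -4, -10, 8, 74, 212, 446
s: 0, -4, -14, -6, 68, 280

280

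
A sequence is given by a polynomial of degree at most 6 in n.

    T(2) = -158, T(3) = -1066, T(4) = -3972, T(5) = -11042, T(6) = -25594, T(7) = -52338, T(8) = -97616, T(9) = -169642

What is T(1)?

6

First differences: -908, -2906, -7070, -14552, -26744, -45278, -72026
Second differences: -1998, -4164, -7482, -12192, -18534, -26748
Third differences: -2166, -3318, -4710, -6342, -8214
Fourth differences: -1152, -1392, -1632, -1872
Fifth differences: -240, -240, -240
The fifth differences are constant at -240.
Work back: -1152 + 240 = -912;  -2166 + 912 = -1254;  -1998 + 1254 = -744;  -908 + 744 = -164;  -158 + 164 = 6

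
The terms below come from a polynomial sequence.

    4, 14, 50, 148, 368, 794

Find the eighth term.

2720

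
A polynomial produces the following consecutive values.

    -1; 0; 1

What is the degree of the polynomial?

1

Δ: 1, 1
The first differences are constant, so the polynomial has degree 1.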